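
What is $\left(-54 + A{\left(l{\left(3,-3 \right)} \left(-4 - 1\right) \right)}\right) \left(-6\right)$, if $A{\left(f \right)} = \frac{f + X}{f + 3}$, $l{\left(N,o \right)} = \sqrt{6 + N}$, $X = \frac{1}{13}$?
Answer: $\frac{4115}{13} \approx 316.54$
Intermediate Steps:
$X = \frac{1}{13} \approx 0.076923$
$A{\left(f \right)} = \frac{\frac{1}{13} + f}{3 + f}$ ($A{\left(f \right)} = \frac{f + \frac{1}{13}}{f + 3} = \frac{\frac{1}{13} + f}{3 + f}$)
$\left(-54 + A{\left(l{\left(3,-3 \right)} \left(-4 - 1\right) \right)}\right) \left(-6\right) = \left(-54 + \frac{\frac{1}{13} + \sqrt{6 + 3} \left(-4 - 1\right)}{3 + \sqrt{6 + 3} \left(-4 - 1\right)}\right) \left(-6\right) = \left(-54 + \frac{\frac{1}{13} + \sqrt{9} \left(-5\right)}{3 + \sqrt{9} \left(-5\right)}\right) \left(-6\right) = \left(-54 + \frac{\frac{1}{13} + 3 \left(-5\right)}{3 + 3 \left(-5\right)}\right) \left(-6\right) = \left(-54 + \frac{\frac{1}{13} - 15}{3 - 15}\right) \left(-6\right) = \left(-54 + \frac{1}{-12} \left(- \frac{194}{13}\right)\right) \left(-6\right) = \left(-54 - - \frac{97}{78}\right) \left(-6\right) = \left(-54 + \frac{97}{78}\right) \left(-6\right) = \left(- \frac{4115}{78}\right) \left(-6\right) = \frac{4115}{13}$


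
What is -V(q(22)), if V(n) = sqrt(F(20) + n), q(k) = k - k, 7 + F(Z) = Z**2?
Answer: -sqrt(393) ≈ -19.824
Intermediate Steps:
F(Z) = -7 + Z**2
q(k) = 0
V(n) = sqrt(393 + n) (V(n) = sqrt((-7 + 20**2) + n) = sqrt((-7 + 400) + n) = sqrt(393 + n))
-V(q(22)) = -sqrt(393 + 0) = -sqrt(393)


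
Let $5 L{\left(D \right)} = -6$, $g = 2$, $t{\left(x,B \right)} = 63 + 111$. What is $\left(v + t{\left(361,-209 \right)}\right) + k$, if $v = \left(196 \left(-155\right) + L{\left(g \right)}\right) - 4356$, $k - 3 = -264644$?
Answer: $- \frac{1496021}{5} \approx -2.992 \cdot 10^{5}$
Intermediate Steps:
$t{\left(x,B \right)} = 174$
$k = -264641$ ($k = 3 - 264644 = -264641$)
$L{\left(D \right)} = - \frac{6}{5}$ ($L{\left(D \right)} = \frac{1}{5} \left(-6\right) = - \frac{6}{5}$)
$v = - \frac{173686}{5}$ ($v = \left(196 \left(-155\right) - \frac{6}{5}\right) - 4356 = \left(-30380 - \frac{6}{5}\right) - 4356 = - \frac{151906}{5} - 4356 = - \frac{173686}{5} \approx -34737.0$)
$\left(v + t{\left(361,-209 \right)}\right) + k = \left(- \frac{173686}{5} + 174\right) - 264641 = - \frac{172816}{5} - 264641 = - \frac{1496021}{5}$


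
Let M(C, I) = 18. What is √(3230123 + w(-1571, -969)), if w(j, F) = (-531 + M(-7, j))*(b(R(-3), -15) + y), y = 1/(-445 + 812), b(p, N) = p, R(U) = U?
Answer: √435269134847/367 ≈ 1797.7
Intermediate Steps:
y = 1/367 ≈ 0.0027248
w(j, F) = 564300/367 (w(j, F) = (-531 + 18)*(-3 + 1/367) = -513*(-1100/367) = 564300/367)
√(3230123 + w(-1571, -969)) = √(3230123 + 564300/367) = √(1186019441/367) = √435269134847/367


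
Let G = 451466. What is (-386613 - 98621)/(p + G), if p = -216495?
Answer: -485234/234971 ≈ -2.0651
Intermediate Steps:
(-386613 - 98621)/(p + G) = (-386613 - 98621)/(-216495 + 451466) = -485234/234971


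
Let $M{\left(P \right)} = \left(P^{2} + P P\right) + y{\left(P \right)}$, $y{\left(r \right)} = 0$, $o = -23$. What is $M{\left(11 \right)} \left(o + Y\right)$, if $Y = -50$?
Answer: $-17666$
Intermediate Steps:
$M{\left(P \right)} = 2 P^{2}$ ($M{\left(P \right)} = \left(P^{2} + P P\right) + 0 = \left(P^{2} + P^{2}\right) + 0 = 2 P^{2} + 0 = 2 P^{2}$)
$M{\left(11 \right)} \left(o + Y\right) = 2 \cdot 11^{2} \left(-23 - 50\right) = 2 \cdot 121 \left(-73\right) = 242 \left(-73\right) = -17666$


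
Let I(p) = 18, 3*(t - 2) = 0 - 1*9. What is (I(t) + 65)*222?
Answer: 18426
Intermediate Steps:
t = -1 (t = 2 + (0 - 1*9)/3 = 2 + (0 - 9)/3 = 2 + (⅓)*(-9) = 2 - 3 = -1)
(I(t) + 65)*222 = (18 + 65)*222 = 83*222 = 18426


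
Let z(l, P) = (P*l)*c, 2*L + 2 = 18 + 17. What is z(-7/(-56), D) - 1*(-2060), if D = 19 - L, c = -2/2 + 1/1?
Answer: 2060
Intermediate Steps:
L = 33/2 (L = -1 + (18 + 17)/2 = -1 + (½)*35 = -1 + 35/2 = 33/2 ≈ 16.500)
c = 0 (c = -2*½ + 1*1 = -1 + 1 = 0)
D = 5/2 (D = 19 - 1*33/2 = 19 - 33/2 = 5/2 ≈ 2.5000)
z(l, P) = 0 (z(l, P) = (P*l)*0 = 0)
z(-7/(-56), D) - 1*(-2060) = 0 - 1*(-2060) = 0 + 2060 = 2060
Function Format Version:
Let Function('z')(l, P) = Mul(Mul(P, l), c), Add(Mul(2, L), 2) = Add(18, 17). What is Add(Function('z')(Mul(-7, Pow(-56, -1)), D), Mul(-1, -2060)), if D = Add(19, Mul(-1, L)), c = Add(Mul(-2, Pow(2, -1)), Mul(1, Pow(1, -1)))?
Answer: 2060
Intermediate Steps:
L = Rational(33, 2) (L = Add(-1, Mul(Rational(1, 2), Add(18, 17))) = Add(-1, Mul(Rational(1, 2), 35)) = Add(-1, Rational(35, 2)) = Rational(33, 2) ≈ 16.500)
c = 0 (c = Add(Mul(-2, Rational(1, 2)), Mul(1, 1)) = Add(-1, 1) = 0)
D = Rational(5, 2) (D = Add(19, Mul(-1, Rational(33, 2))) = Add(19, Rational(-33, 2)) = Rational(5, 2) ≈ 2.5000)
Function('z')(l, P) = 0 (Function('z')(l, P) = Mul(Mul(P, l), 0) = 0)
Add(Function('z')(Mul(-7, Pow(-56, -1)), D), Mul(-1, -2060)) = Add(0, Mul(-1, -2060)) = Add(0, 2060) = 2060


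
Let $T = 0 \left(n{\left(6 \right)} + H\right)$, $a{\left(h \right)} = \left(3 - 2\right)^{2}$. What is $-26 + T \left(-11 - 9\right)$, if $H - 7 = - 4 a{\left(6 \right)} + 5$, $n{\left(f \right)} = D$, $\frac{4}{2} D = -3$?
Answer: $-26$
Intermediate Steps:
$a{\left(h \right)} = 1$ ($a{\left(h \right)} = 1^{2} = 1$)
$D = - \frac{3}{2}$ ($D = \frac{1}{2} \left(-3\right) = - \frac{3}{2} \approx -1.5$)
$n{\left(f \right)} = - \frac{3}{2}$
$H = 8$ ($H = 7 + \left(\left(-4\right) 1 + 5\right) = 7 + \left(-4 + 5\right) = 7 + 1 = 8$)
$T = 0$ ($T = 0 \left(- \frac{3}{2} + 8\right) = 0 \cdot \frac{13}{2} = 0$)
$-26 + T \left(-11 - 9\right) = -26 + 0 \left(-11 - 9\right) = -26 + 0 \left(-20\right) = -26 + 0 = -26$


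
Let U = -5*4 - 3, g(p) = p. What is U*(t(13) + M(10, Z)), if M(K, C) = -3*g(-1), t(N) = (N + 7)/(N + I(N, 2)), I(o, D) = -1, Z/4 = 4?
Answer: -322/3 ≈ -107.33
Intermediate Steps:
Z = 16 (Z = 4*4 = 16)
t(N) = (7 + N)/(-1 + N) (t(N) = (N + 7)/(N - 1) = (7 + N)/(-1 + N))
M(K, C) = 3 (M(K, C) = -3*(-1) = 3)
U = -23 (U = -20 - 3 = -23)
U*(t(13) + M(10, Z)) = -23*((7 + 13)/(-1 + 13) + 3) = -23*(20/12 + 3) = -23*((1/12)*20 + 3) = -23*(5/3 + 3) = -23*14/3 = -322/3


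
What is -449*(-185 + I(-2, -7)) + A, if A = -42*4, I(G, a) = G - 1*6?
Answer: 86489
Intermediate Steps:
I(G, a) = -6 + G (I(G, a) = G - 6 = -6 + G)
A = -168
-449*(-185 + I(-2, -7)) + A = -449*(-185 + (-6 - 2)) - 168 = -449*(-185 - 8) - 168 = -449*(-193) - 168 = 86657 - 168 = 86489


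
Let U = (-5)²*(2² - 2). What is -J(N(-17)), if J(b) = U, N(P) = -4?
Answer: -50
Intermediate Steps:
U = 50 (U = 25*(4 - 2) = 25*2 = 50)
J(b) = 50
-J(N(-17)) = -1*50 = -50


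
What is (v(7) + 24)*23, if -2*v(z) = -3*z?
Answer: 1587/2 ≈ 793.50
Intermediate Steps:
v(z) = 3*z/2 (v(z) = -(-3)*z/2 = 3*z/2)
(v(7) + 24)*23 = ((3/2)*7 + 24)*23 = (21/2 + 24)*23 = (69/2)*23 = 1587/2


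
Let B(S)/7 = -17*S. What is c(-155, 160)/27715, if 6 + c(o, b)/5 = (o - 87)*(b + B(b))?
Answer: 4568954/5543 ≈ 824.27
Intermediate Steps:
B(S) = -119*S (B(S) = 7*(-17*S) = -119*S)
c(o, b) = -30 - 590*b*(-87 + o) (c(o, b) = -30 + 5*((o - 87)*(b - 119*b)) = -30 + 5*((-87 + o)*(-118*b)) = -30 + 5*(-118*b*(-87 + o)) = -30 - 590*b*(-87 + o))
c(-155, 160)/27715 = (-30 + 51330*160 - 590*160*(-155))/27715 = (-30 + 8212800 + 14632000)*(1/27715) = 22844770*(1/27715) = 4568954/5543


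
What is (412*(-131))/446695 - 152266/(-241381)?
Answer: 54988645538/107823685795 ≈ 0.50999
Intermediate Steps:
(412*(-131))/446695 - 152266/(-241381) = -53972*1/446695 - 152266*(-1/241381) = -53972/446695 + 152266/241381 = 54988645538/107823685795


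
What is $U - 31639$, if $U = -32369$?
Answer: $-64008$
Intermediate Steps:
$U - 31639 = -32369 - 31639 = -64008$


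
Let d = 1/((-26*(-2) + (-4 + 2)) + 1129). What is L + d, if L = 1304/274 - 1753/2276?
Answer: 1466741401/367626348 ≈ 3.9898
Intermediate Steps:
L = 1243791/311812 (L = 1304*(1/274) - 1753*1/2276 = 652/137 - 1753/2276 = 1243791/311812 ≈ 3.9889)
d = 1/1179 (d = 1/((52 - 2) + 1129) = 1/(50 + 1129) = 1/1179 ≈ 0.00084818)
L + d = 1243791/311812 + 1/1179 = 1466741401/367626348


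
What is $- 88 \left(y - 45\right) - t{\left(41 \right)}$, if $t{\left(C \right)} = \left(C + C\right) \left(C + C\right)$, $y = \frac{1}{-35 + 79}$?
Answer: $-2766$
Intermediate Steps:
$y = \frac{1}{44} \approx 0.022727$
$t{\left(C \right)} = 4 C^{2}$ ($t{\left(C \right)} = 2 C 2 C = 4 C^{2}$)
$- 88 \left(y - 45\right) - t{\left(41 \right)} = - 88 \left(\frac{1}{44} - 45\right) - 4 \cdot 41^{2} = \left(-88\right) \left(- \frac{1979}{44}\right) - 4 \cdot 1681 = 3958 - 6724 = -2766$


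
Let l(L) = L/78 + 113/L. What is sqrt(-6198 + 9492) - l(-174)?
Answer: 6515/2262 + 3*sqrt(366) ≈ 60.274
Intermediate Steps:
l(L) = 113/L + L/78 (l(L) = L*(1/78) + 113/L = L/78 + 113/L = 113/L + L/78)
sqrt(-6198 + 9492) - l(-174) = sqrt(-6198 + 9492) - (113/(-174) + (1/78)*(-174)) = sqrt(3294) - (113*(-1/174) - 29/13) = 3*sqrt(366) - (-113/174 - 29/13) = 3*sqrt(366) - 1*(-6515/2262) = 3*sqrt(366) + 6515/2262 = 6515/2262 + 3*sqrt(366)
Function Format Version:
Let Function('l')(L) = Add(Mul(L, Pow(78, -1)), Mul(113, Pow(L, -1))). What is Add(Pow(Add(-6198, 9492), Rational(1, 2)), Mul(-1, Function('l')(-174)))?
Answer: Add(Rational(6515, 2262), Mul(3, Pow(366, Rational(1, 2)))) ≈ 60.274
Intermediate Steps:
Function('l')(L) = Add(Mul(113, Pow(L, -1)), Mul(Rational(1, 78), L)) (Function('l')(L) = Add(Mul(L, Rational(1, 78)), Mul(113, Pow(L, -1))) = Add(Mul(Rational(1, 78), L), Mul(113, Pow(L, -1))) = Add(Mul(113, Pow(L, -1)), Mul(Rational(1, 78), L)))
Add(Pow(Add(-6198, 9492), Rational(1, 2)), Mul(-1, Function('l')(-174))) = Add(Pow(Add(-6198, 9492), Rational(1, 2)), Mul(-1, Add(Mul(113, Pow(-174, -1)), Mul(Rational(1, 78), -174)))) = Add(Pow(3294, Rational(1, 2)), Mul(-1, Add(Mul(113, Rational(-1, 174)), Rational(-29, 13)))) = Add(Mul(3, Pow(366, Rational(1, 2))), Mul(-1, Add(Rational(-113, 174), Rational(-29, 13)))) = Add(Mul(3, Pow(366, Rational(1, 2))), Mul(-1, Rational(-6515, 2262))) = Add(Mul(3, Pow(366, Rational(1, 2))), Rational(6515, 2262)) = Add(Rational(6515, 2262), Mul(3, Pow(366, Rational(1, 2))))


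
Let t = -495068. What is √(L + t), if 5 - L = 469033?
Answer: 16*I*√3766 ≈ 981.88*I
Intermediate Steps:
L = -469028 (L = 5 - 1*469033 = 5 - 469033 = -469028)
√(L + t) = √(-469028 - 495068) = √(-964096) = 16*I*√3766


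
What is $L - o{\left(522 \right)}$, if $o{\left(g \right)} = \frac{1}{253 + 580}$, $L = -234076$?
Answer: $- \frac{194985309}{833} \approx -2.3408 \cdot 10^{5}$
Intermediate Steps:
$o{\left(g \right)} = \frac{1}{833}$
$L - o{\left(522 \right)} = -234076 - \frac{1}{833} = - \frac{194985309}{833}$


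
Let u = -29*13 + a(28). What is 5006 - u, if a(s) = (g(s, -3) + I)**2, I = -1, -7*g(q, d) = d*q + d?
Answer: 257367/49 ≈ 5252.4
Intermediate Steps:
g(q, d) = -d/7 - d*q/7 (g(q, d) = -(d*q + d)/7 = -(d + d*q)/7 = -d/7 - d*q/7)
a(s) = (-4/7 + 3*s/7)**2 (a(s) = (-1/7*(-3)*(1 + s) - 1)**2 = ((3/7 + 3*s/7) - 1)**2 = (-4/7 + 3*s/7)**2)
u = -12073/49 (u = -29*13 + (4 - 3*28)**2/49 = -377 + (4 - 84)**2/49 = -377 + (1/49)*(-80)**2 = -377 + (1/49)*6400 = -377 + 6400/49 = -12073/49 ≈ -246.39)
5006 - u = 5006 - 1*(-12073/49) = 5006 + 12073/49 = 257367/49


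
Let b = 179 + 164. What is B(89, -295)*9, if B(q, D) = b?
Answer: 3087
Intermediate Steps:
b = 343
B(q, D) = 343
B(89, -295)*9 = 343*9 = 3087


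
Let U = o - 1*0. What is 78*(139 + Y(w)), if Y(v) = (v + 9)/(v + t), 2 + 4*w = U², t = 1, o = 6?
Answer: 208728/19 ≈ 10986.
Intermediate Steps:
U = 6 (U = 6 - 1*0 = 6 + 0 = 6)
w = 17/2 (w = -½ + (¼)*6² = -½ + (¼)*36 = -½ + 9 = 17/2 ≈ 8.5000)
Y(v) = (9 + v)/(1 + v) (Y(v) = (v + 9)/(v + 1) = (9 + v)/(1 + v))
78*(139 + Y(w)) = 78*(139 + (9 + 17/2)/(1 + 17/2)) = 78*(139 + (35/2)/(19/2)) = 78*(139 + (2/19)*(35/2)) = 78*(139 + 35/19) = 78*(2676/19) = 208728/19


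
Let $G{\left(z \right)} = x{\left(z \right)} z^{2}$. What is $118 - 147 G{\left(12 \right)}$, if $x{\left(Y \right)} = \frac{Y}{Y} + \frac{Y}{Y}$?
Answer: $-42218$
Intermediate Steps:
$x{\left(Y \right)} = 2$ ($x{\left(Y \right)} = 1 + 1 = 2$)
$G{\left(z \right)} = 2 z^{2}$
$118 - 147 G{\left(12 \right)} = 118 - 147 \cdot 2 \cdot 12^{2} = 118 - 147 \cdot 2 \cdot 144 = 118 - 42336 = -42218$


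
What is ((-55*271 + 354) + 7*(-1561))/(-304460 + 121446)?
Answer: 12739/91507 ≈ 0.13921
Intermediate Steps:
((-55*271 + 354) + 7*(-1561))/(-304460 + 121446) = ((-14905 + 354) - 10927)/(-183014) = (-14551 - 10927)*(-1/183014) = -25478*(-1/183014) = 12739/91507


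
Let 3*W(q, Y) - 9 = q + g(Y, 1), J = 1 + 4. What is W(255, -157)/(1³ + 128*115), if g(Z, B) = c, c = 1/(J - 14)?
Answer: 2375/397467 ≈ 0.0059753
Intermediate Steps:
J = 5
c = -⅑ (c = 1/(5 - 14) = 1/(-9) = -⅑ ≈ -0.11111)
g(Z, B) = -⅑
W(q, Y) = 80/27 + q/3 (W(q, Y) = 3 + (q - ⅑)/3 = 3 + (-⅑ + q)/3 = 3 + (-1/27 + q/3) = 80/27 + q/3)
W(255, -157)/(1³ + 128*115) = (80/27 + (⅓)*255)/(1³ + 128*115) = (80/27 + 85)/(1 + 14720) = (2375/27)/14721 = (2375/27)*(1/14721) = 2375/397467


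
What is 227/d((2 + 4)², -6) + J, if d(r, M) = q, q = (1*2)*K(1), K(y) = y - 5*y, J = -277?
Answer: -2443/8 ≈ -305.38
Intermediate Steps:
K(y) = -4*y
q = -8 (q = (1*2)*(-4*1) = 2*(-4) = -8)
d(r, M) = -8
227/d((2 + 4)², -6) + J = 227/(-8) - 277 = -⅛*227 - 277 = -227/8 - 277 = -2443/8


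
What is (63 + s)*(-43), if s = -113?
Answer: 2150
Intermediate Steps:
(63 + s)*(-43) = (63 - 113)*(-43) = -50*(-43) = 2150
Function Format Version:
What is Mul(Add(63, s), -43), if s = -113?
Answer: 2150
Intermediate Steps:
Mul(Add(63, s), -43) = Mul(Add(63, -113), -43) = Mul(-50, -43) = 2150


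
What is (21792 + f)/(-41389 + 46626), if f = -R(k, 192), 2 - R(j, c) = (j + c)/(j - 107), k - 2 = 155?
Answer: 1089849/261850 ≈ 4.1621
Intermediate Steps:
k = 157 (k = 2 + 155 = 157)
R(j, c) = 2 - (c + j)/(-107 + j) (R(j, c) = 2 - (j + c)/(j - 107) = 2 - (c + j)/(-107 + j))
f = 249/50 (f = -(-214 + 157 - 1*192)/(-107 + 157) = -(-214 + 157 - 192)/50 = -(-249)/50 = -1*(-249/50) = 249/50 ≈ 4.9800)
(21792 + f)/(-41389 + 46626) = (21792 + 249/50)/(-41389 + 46626) = (1089849/50)/5237 = (1089849/50)*(1/5237) = 1089849/261850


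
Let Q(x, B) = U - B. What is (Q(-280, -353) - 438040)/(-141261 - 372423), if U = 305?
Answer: 24299/28538 ≈ 0.85146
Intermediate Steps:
Q(x, B) = 305 - B
(Q(-280, -353) - 438040)/(-141261 - 372423) = ((305 - 1*(-353)) - 438040)/(-141261 - 372423) = ((305 + 353) - 438040)/(-513684) = (658 - 438040)*(-1/513684) = -437382*(-1/513684) = 24299/28538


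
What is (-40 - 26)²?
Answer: 4356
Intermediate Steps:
(-40 - 26)² = (-66)² = 4356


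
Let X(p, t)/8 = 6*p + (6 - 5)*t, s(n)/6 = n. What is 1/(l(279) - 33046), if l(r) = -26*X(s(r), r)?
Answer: -1/2180230 ≈ -4.5867e-7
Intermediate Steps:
s(n) = 6*n
X(p, t) = 8*t + 48*p (X(p, t) = 8*(6*p + (6 - 5)*t) = 8*(6*p + 1*t) = 8*(6*p + t) = 8*(t + 6*p) = 8*t + 48*p)
l(r) = -7696*r (l(r) = -26*(8*r + 48*(6*r)) = -26*(8*r + 288*r) = -7696*r)
1/(l(279) - 33046) = 1/(-7696*279 - 33046) = 1/(-2147184 - 33046) = 1/(-2180230) = -1/2180230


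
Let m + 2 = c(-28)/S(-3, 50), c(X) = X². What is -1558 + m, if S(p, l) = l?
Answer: -38608/25 ≈ -1544.3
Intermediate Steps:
m = 342/25 (m = -2 + (-28)²/50 = -2 + 784*(1/50) = -2 + 392/25 = 342/25 ≈ 13.680)
-1558 + m = -1558 + 342/25 = -38608/25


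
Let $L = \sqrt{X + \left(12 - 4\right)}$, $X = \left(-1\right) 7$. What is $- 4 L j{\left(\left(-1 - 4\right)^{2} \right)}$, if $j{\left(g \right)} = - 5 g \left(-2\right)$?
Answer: $-1000$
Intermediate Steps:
$X = -7$
$j{\left(g \right)} = 10 g$
$L = 1$ ($L = \sqrt{-7 + \left(12 - 4\right)} = \sqrt{-7 + 8} = \sqrt{1} = 1$)
$- 4 L j{\left(\left(-1 - 4\right)^{2} \right)} = \left(-4\right) 1 \cdot 10 \left(-1 - 4\right)^{2} = - 4 \cdot 10 \left(-5\right)^{2} = - 4 \cdot 10 \cdot 25 = \left(-4\right) 250 = -1000$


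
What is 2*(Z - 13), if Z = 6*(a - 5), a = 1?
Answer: -74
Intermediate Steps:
Z = -24 (Z = 6*(1 - 5) = 6*(-4) = -24)
2*(Z - 13) = 2*(-24 - 13) = 2*(-37) = -74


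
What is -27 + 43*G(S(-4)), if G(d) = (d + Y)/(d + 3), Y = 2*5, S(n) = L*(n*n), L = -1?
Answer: -93/13 ≈ -7.1538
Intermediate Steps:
S(n) = -n² (S(n) = -n*n = -n²)
Y = 10
G(d) = (10 + d)/(3 + d) (G(d) = (d + 10)/(d + 3) = (10 + d)/(3 + d))
-27 + 43*G(S(-4)) = -27 + 43*((10 - 1*(-4)²)/(3 - 1*(-4)²)) = -27 + 43*((10 - 1*16)/(3 - 1*16)) = -27 + 43*((10 - 16)/(3 - 16)) = -27 + 43*(-6/(-13)) = -27 + 43*(-1/13*(-6)) = -27 + 43*(6/13) = -27 + 258/13 = -93/13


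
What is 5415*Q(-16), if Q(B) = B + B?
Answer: -173280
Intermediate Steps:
Q(B) = 2*B
5415*Q(-16) = 5415*(2*(-16)) = 5415*(-32) = -173280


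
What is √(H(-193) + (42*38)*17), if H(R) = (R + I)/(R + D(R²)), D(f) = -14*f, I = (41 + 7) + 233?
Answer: 2*√1845986513358165/521679 ≈ 164.72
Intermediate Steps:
I = 281 (I = 48 + 233 = 281)
H(R) = (281 + R)/(R - 14*R²) (H(R) = (R + 281)/(R - 14*R²) = (281 + R)/(R - 14*R²))
√(H(-193) + (42*38)*17) = √((-281 - 1*(-193))/((-193)*(-1 + 14*(-193))) + (42*38)*17) = √(-(-281 + 193)/(193*(-1 - 2702)) + 1596*17) = √(-1/193*(-88)/(-2703) + 27132) = √(-1/193*(-1/2703)*(-88) + 27132) = √(-88/521679 + 27132) = √(14154194540/521679) = 2*√1845986513358165/521679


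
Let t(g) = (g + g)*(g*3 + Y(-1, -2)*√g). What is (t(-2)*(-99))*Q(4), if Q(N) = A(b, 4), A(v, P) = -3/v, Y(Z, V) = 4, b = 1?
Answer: 7128 - 4752*I*√2 ≈ 7128.0 - 6720.3*I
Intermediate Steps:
t(g) = 2*g*(3*g + 4*√g) (t(g) = (g + g)*(g*3 + 4*√g) = (2*g)*(3*g + 4*√g) = 2*g*(3*g + 4*√g))
Q(N) = -3 (Q(N) = -3/1 = -3*1 = -3)
(t(-2)*(-99))*Q(4) = ((6*(-2)² + 8*(-2)^(3/2))*(-99))*(-3) = ((6*4 + 8*(-2*I*√2))*(-99))*(-3) = ((24 - 16*I*√2)*(-99))*(-3) = (-2376 + 1584*I*√2)*(-3) = 7128 - 4752*I*√2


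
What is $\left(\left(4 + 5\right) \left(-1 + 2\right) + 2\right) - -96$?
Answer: $107$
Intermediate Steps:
$\left(\left(4 + 5\right) \left(-1 + 2\right) + 2\right) - -96 = \left(9 \cdot 1 + 2\right) + 96 = \left(9 + 2\right) + 96 = 11 + 96 = 107$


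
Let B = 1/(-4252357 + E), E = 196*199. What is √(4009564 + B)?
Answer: √71179157423690739123/4213353 ≈ 2002.4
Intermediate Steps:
E = 39004
B = -1/4213353 (B = 1/(-4252357 + 39004) = 1/(-4213353) = -1/4213353 ≈ -2.3734e-7)
√(4009564 + B) = √(4009564 - 1/4213353) = √(16893708508091/4213353) = √71179157423690739123/4213353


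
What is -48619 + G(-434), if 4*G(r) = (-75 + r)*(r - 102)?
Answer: 19587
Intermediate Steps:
G(r) = (-102 + r)*(-75 + r)/4 (G(r) = ((-75 + r)*(r - 102))/4 = ((-75 + r)*(-102 + r))/4 = ((-102 + r)*(-75 + r))/4 = (-102 + r)*(-75 + r)/4)
-48619 + G(-434) = -48619 + (3825/2 - 177/4*(-434) + (¼)*(-434)²) = -48619 + (3825/2 + 38409/2 + (¼)*188356) = -48619 + (3825/2 + 38409/2 + 47089) = -48619 + 68206 = 19587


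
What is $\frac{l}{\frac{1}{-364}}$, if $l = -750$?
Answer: $273000$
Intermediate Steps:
$\frac{l}{\frac{1}{-364}} = - \frac{750}{\frac{1}{-364}} = - \frac{750}{- \frac{1}{364}} = \left(-750\right) \left(-364\right) = 273000$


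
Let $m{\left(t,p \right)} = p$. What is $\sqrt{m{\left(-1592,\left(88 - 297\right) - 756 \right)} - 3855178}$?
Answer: $i \sqrt{3856143} \approx 1963.7 i$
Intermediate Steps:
$\sqrt{m{\left(-1592,\left(88 - 297\right) - 756 \right)} - 3855178} = \sqrt{\left(\left(88 - 297\right) - 756\right) - 3855178} = \sqrt{\left(-209 - 756\right) - 3855178} = \sqrt{-965 - 3855178} = \sqrt{-3856143} = i \sqrt{3856143}$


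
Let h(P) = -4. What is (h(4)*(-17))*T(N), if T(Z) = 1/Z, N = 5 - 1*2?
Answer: 68/3 ≈ 22.667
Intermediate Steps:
N = 3 (N = 5 - 2 = 3)
T(Z) = 1/Z
(h(4)*(-17))*T(N) = -4*(-17)/3 = 68*(1/3) = 68/3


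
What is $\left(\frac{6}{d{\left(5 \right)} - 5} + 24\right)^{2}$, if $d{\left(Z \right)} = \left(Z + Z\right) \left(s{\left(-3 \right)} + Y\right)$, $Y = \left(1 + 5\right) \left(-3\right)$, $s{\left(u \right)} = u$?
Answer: $\frac{26563716}{46225} \approx 574.66$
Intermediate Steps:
$Y = -18$ ($Y = 6 \left(-3\right) = -18$)
$d{\left(Z \right)} = - 42 Z$ ($d{\left(Z \right)} = \left(Z + Z\right) \left(-3 - 18\right) = 2 Z \left(-21\right) = - 42 Z$)
$\left(\frac{6}{d{\left(5 \right)} - 5} + 24\right)^{2} = \left(\frac{6}{\left(-42\right) 5 - 5} + 24\right)^{2} = \left(\frac{6}{-210 - 5} + 24\right)^{2} = \left(\frac{6}{-215} + 24\right)^{2} = \left(6 \left(- \frac{1}{215}\right) + 24\right)^{2} = \left(- \frac{6}{215} + 24\right)^{2} = \left(\frac{5154}{215}\right)^{2} = \frac{26563716}{46225}$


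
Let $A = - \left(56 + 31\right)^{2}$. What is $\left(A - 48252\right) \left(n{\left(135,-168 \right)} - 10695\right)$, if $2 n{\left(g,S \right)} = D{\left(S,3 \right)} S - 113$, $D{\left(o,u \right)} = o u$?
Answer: $- \frac{3526156749}{2} \approx -1.7631 \cdot 10^{9}$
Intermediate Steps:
$A = -7569$ ($A = - 87^{2} = \left(-1\right) 7569 = -7569$)
$n{\left(g,S \right)} = - \frac{113}{2} + \frac{3 S^{2}}{2}$ ($n{\left(g,S \right)} = \frac{S 3 S - 113}{2} = \frac{3 S S - 113}{2} = \frac{3 S^{2} - 113}{2} = \frac{-113 + 3 S^{2}}{2} = - \frac{113}{2} + \frac{3 S^{2}}{2}$)
$\left(A - 48252\right) \left(n{\left(135,-168 \right)} - 10695\right) = \left(-7569 - 48252\right) \left(\left(- \frac{113}{2} + \frac{3 \left(-168\right)^{2}}{2}\right) - 10695\right) = - 55821 \left(\left(- \frac{113}{2} + \frac{3}{2} \cdot 28224\right) - 10695\right) = - 55821 \left(\left(- \frac{113}{2} + 42336\right) - 10695\right) = - 55821 \left(\frac{84559}{2} - 10695\right) = \left(-55821\right) \frac{63169}{2} = - \frac{3526156749}{2}$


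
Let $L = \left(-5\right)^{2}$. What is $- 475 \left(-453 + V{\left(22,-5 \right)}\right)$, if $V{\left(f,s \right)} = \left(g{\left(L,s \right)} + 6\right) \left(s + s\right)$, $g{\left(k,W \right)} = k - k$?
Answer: $243675$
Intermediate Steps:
$L = 25$
$g{\left(k,W \right)} = 0$
$V{\left(f,s \right)} = 12 s$ ($V{\left(f,s \right)} = \left(0 + 6\right) \left(s + s\right) = 6 \cdot 2 s = 12 s$)
$- 475 \left(-453 + V{\left(22,-5 \right)}\right) = - 475 \left(-453 + 12 \left(-5\right)\right) = - 475 \left(-453 - 60\right) = \left(-475\right) \left(-513\right) = 243675$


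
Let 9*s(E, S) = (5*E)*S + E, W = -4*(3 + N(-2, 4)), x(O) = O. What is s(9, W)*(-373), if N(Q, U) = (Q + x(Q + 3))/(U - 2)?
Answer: 18277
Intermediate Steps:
N(Q, U) = (3 + 2*Q)/(-2 + U) (N(Q, U) = (Q + (Q + 3))/(U - 2) = (Q + (3 + Q))/(-2 + U) = (3 + 2*Q)/(-2 + U))
W = -10 (W = -4*(3 + (3 + 2*(-2))/(-2 + 4)) = -4*(3 + (3 - 4)/2) = -4*(3 + (½)*(-1)) = -4*(3 - ½) = -4*5/2 = -10)
s(E, S) = E/9 + 5*E*S/9 (s(E, S) = ((5*E)*S + E)/9 = (5*E*S + E)/9 = (E + 5*E*S)/9 = E/9 + 5*E*S/9)
s(9, W)*(-373) = ((⅑)*9*(1 + 5*(-10)))*(-373) = ((⅑)*9*(1 - 50))*(-373) = ((⅑)*9*(-49))*(-373) = -49*(-373) = 18277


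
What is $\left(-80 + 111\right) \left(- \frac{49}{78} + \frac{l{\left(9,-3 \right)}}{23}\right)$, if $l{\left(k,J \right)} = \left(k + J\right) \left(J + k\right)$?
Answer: $\frac{52111}{1794} \approx 29.047$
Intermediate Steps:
$l{\left(k,J \right)} = \left(J + k\right)^{2}$ ($l{\left(k,J \right)} = \left(J + k\right) \left(J + k\right) = \left(J + k\right)^{2}$)
$\left(-80 + 111\right) \left(- \frac{49}{78} + \frac{l{\left(9,-3 \right)}}{23}\right) = \left(-80 + 111\right) \left(- \frac{49}{78} + \frac{\left(-3 + 9\right)^{2}}{23}\right) = 31 \left(\left(-49\right) \frac{1}{78} + 6^{2} \cdot \frac{1}{23}\right) = 31 \left(- \frac{49}{78} + 36 \cdot \frac{1}{23}\right) = 31 \left(- \frac{49}{78} + \frac{36}{23}\right) = 31 \cdot \frac{1681}{1794} = \frac{52111}{1794}$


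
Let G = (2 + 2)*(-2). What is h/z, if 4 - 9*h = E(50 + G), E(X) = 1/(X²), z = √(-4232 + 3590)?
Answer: -7055*I*√642/10192392 ≈ -0.017538*I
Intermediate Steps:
G = -8 (G = 4*(-2) = -8)
z = I*√642 (z = √(-642) = I*√642 ≈ 25.338*I)
E(X) = X⁻²
h = 7055/15876 (h = 4/9 - 1/(9*(50 - 8)²) = 4/9 - ⅑/42² = 4/9 - ⅑*1/1764 = 4/9 - 1/15876 = 7055/15876 ≈ 0.44438)
h/z = 7055/(15876*((I*√642))) = 7055*(-I*√642/642)/15876 = -7055*I*√642/10192392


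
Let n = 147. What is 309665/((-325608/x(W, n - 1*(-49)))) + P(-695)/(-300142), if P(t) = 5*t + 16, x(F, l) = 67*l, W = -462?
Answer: -76283284604543/6108039771 ≈ -12489.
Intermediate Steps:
P(t) = 16 + 5*t
309665/((-325608/x(W, n - 1*(-49)))) + P(-695)/(-300142) = 309665/((-325608*1/(67*(147 - 1*(-49))))) + (16 + 5*(-695))/(-300142) = 309665/((-325608*1/(67*(147 + 49)))) + (16 - 3475)*(-1/300142) = 309665/((-325608/(67*196))) - 3459*(-1/300142) = 309665/((-325608/13132)) + 3459/300142 = 309665/((-325608*1/13132)) + 3459/300142 = 309665/(-81402/3283) + 3459/300142 = 309665*(-3283/81402) + 3459/300142 = -1016630195/81402 + 3459/300142 = -76283284604543/6108039771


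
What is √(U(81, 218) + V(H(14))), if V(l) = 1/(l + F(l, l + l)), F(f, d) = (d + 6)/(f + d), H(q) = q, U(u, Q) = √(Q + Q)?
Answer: √(6531 + 193442*√109)/311 ≈ 4.5769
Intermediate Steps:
U(u, Q) = √2*√Q (U(u, Q) = √(2*Q) = √2*√Q)
F(f, d) = (6 + d)/(d + f)
V(l) = 1/(l + (6 + 2*l)/(3*l)) (V(l) = 1/(l + (6 + (l + l))/((l + l) + l)) = 1/(l + (6 + 2*l)/(2*l + l)) = 1/(l + (6 + 2*l)/((3*l))) = 1/(l + (1/(3*l))*(6 + 2*l)) = 1/(l + (6 + 2*l)/(3*l)))
√(U(81, 218) + V(H(14))) = √(√2*√218 + 3*14/(6 + 2*14 + 3*14²)) = √(2*√109 + 3*14/(6 + 28 + 3*196)) = √(2*√109 + 3*14/(6 + 28 + 588)) = √(2*√109 + 3*14/622) = √(2*√109 + 3*14*(1/622)) = √(2*√109 + 21/311) = √(21/311 + 2*√109)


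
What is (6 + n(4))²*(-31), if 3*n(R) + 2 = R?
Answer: -12400/9 ≈ -1377.8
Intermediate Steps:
n(R) = -⅔ + R/3
(6 + n(4))²*(-31) = (6 + (-⅔ + (⅓)*4))²*(-31) = (6 + (-⅔ + 4/3))²*(-31) = (6 + ⅔)²*(-31) = (20/3)²*(-31) = (400/9)*(-31) = -12400/9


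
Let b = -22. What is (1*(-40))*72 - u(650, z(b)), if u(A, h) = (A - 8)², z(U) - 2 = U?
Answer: -415044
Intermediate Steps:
z(U) = 2 + U
u(A, h) = (-8 + A)²
(1*(-40))*72 - u(650, z(b)) = (1*(-40))*72 - (-8 + 650)² = -40*72 - 1*642² = -2880 - 1*412164 = -2880 - 412164 = -415044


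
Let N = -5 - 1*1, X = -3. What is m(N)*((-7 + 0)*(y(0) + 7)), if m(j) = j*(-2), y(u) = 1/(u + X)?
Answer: -560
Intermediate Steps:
N = -6 (N = -5 - 1 = -6)
y(u) = 1/(-3 + u) (y(u) = 1/(u - 3) = 1/(-3 + u))
m(j) = -2*j
m(N)*((-7 + 0)*(y(0) + 7)) = (-2*(-6))*((-7 + 0)*(1/(-3 + 0) + 7)) = 12*(-7*(1/(-3) + 7)) = 12*(-7*(-⅓ + 7)) = 12*(-7*20/3) = 12*(-140/3) = -560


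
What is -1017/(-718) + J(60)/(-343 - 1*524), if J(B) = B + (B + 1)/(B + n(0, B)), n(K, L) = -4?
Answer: 23460553/17430168 ≈ 1.3460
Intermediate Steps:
J(B) = B + (1 + B)/(-4 + B) (J(B) = B + (B + 1)/(B - 4) = B + (1 + B)/(-4 + B))
-1017/(-718) + J(60)/(-343 - 1*524) = -1017/(-718) + ((1 + 60² - 3*60)/(-4 + 60))/(-343 - 1*524) = -1017*(-1/718) + ((1 + 3600 - 180)/56)/(-343 - 524) = 1017/718 + ((1/56)*3421)/(-867) = 1017/718 + (3421/56)*(-1/867) = 1017/718 - 3421/48552 = 23460553/17430168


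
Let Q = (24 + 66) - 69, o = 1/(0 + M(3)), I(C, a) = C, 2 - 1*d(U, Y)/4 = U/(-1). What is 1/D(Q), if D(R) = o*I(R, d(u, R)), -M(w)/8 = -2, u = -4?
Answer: 16/21 ≈ 0.76190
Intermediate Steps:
d(U, Y) = 8 + 4*U (d(U, Y) = 8 - 4*U/(-1) = 8 - 4*U*(-1) = 8 - (-4)*U = 8 + 4*U)
M(w) = 16 (M(w) = -8*(-2) = 16)
o = 1/16 (o = 1/(0 + 16) = 1/16 ≈ 0.062500)
Q = 21 (Q = 90 - 69 = 21)
D(R) = R/16
1/D(Q) = 1/((1/16)*21) = 1/(21/16) = 16/21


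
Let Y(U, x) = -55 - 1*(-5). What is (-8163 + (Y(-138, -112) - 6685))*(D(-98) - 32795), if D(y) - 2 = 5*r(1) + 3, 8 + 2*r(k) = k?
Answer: 488766135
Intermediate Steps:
Y(U, x) = -50 (Y(U, x) = -55 + 5 = -50)
r(k) = -4 + k/2
D(y) = -25/2 (D(y) = 2 + (5*(-4 + (½)*1) + 3) = 2 + (5*(-4 + ½) + 3) = 2 + (5*(-7/2) + 3) = 2 + (-35/2 + 3) = 2 - 29/2 = -25/2)
(-8163 + (Y(-138, -112) - 6685))*(D(-98) - 32795) = (-8163 + (-50 - 6685))*(-25/2 - 32795) = (-8163 - 6735)*(-65615/2) = -14898*(-65615/2) = 488766135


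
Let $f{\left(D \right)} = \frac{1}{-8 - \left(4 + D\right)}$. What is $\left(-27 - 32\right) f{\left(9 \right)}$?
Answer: $\frac{59}{21} \approx 2.8095$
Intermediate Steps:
$f{\left(D \right)} = \frac{1}{-12 - D}$
$\left(-27 - 32\right) f{\left(9 \right)} = \left(-27 - 32\right) \left(- \frac{1}{12 + 9}\right) = \left(-27 - 32\right) \left(- \frac{1}{21}\right) = - 59 \left(\left(-1\right) \frac{1}{21}\right) = \left(-59\right) \left(- \frac{1}{21}\right) = \frac{59}{21}$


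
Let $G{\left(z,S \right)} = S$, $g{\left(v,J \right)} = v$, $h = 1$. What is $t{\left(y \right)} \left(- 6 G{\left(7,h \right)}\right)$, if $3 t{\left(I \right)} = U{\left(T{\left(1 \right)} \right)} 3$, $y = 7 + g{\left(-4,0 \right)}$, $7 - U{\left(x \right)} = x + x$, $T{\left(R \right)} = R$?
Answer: $-30$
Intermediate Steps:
$U{\left(x \right)} = 7 - 2 x$ ($U{\left(x \right)} = 7 - \left(x + x\right) = 7 - 2 x$)
$y = 3$ ($y = 7 - 4 = 3$)
$t{\left(I \right)} = 5$ ($t{\left(I \right)} = \frac{\left(7 - 2\right) 3}{3} = \frac{5 \cdot 3}{3} = \frac{1}{3} \cdot 15 = 5$)
$t{\left(y \right)} \left(- 6 G{\left(7,h \right)}\right) = 5 \left(\left(-6\right) 1\right) = 5 \left(-6\right) = -30$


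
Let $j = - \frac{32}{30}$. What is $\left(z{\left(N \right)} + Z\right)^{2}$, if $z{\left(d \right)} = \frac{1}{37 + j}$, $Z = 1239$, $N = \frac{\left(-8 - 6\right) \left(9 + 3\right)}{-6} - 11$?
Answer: $\frac{446004922896}{290521} \approx 1.5352 \cdot 10^{6}$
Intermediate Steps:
$j = - \frac{16}{15}$ ($j = \left(-32\right) \frac{1}{30} = - \frac{16}{15} \approx -1.0667$)
$N = 17$ ($N = \left(-14\right) 12 \left(- \frac{1}{6}\right) - 11 = \left(-168\right) \left(- \frac{1}{6}\right) - 11 = 28 - 11 = 17$)
$z{\left(d \right)} = \frac{15}{539}$ ($z{\left(d \right)} = \frac{1}{37 - \frac{16}{15}} = \frac{1}{\frac{539}{15}} = \frac{15}{539}$)
$\left(z{\left(N \right)} + Z\right)^{2} = \left(\frac{15}{539} + 1239\right)^{2} = \left(\frac{667836}{539}\right)^{2} = \frac{446004922896}{290521}$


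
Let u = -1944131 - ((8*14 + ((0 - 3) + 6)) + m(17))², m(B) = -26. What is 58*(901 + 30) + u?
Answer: -1898054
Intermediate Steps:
u = -1952052 (u = -1944131 - ((8*14 + ((0 - 3) + 6)) - 26)² = -1944131 - ((112 + (-3 + 6)) - 26)² = -1944131 - ((112 + 3) - 26)² = -1944131 - (115 - 26)² = -1944131 - 1*89² = -1944131 - 1*7921 = -1944131 - 7921 = -1952052)
58*(901 + 30) + u = 58*(901 + 30) - 1952052 = 58*931 - 1952052 = 53998 - 1952052 = -1898054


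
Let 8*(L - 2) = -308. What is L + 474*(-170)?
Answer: -161233/2 ≈ -80617.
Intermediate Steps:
L = -73/2 (L = 2 + (⅛)*(-308) = 2 - 77/2 = -73/2 ≈ -36.500)
L + 474*(-170) = -73/2 + 474*(-170) = -73/2 - 80580 = -161233/2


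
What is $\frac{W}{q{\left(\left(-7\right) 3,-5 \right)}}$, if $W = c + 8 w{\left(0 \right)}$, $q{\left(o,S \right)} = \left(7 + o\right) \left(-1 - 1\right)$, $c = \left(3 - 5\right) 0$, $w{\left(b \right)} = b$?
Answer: $0$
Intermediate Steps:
$c = 0$ ($c = \left(-2\right) 0 = 0$)
$q{\left(o,S \right)} = -14 - 2 o$ ($q{\left(o,S \right)} = \left(7 + o\right) \left(-2\right) = -14 - 2 o$)
$W = 0$ ($W = 0 + 8 \cdot 0 = 0 + 0 = 0$)
$\frac{W}{q{\left(\left(-7\right) 3,-5 \right)}} = \frac{1}{-14 - 2 \left(\left(-7\right) 3\right)} 0 = \frac{1}{-14 - -42} \cdot 0 = \frac{1}{-14 + 42} \cdot 0 = \frac{1}{28} \cdot 0 = 0$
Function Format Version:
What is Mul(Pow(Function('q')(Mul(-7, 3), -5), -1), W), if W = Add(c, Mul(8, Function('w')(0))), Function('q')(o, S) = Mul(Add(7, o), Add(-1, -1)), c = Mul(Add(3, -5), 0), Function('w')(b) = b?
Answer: 0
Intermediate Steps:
c = 0 (c = Mul(-2, 0) = 0)
Function('q')(o, S) = Add(-14, Mul(-2, o)) (Function('q')(o, S) = Mul(Add(7, o), -2) = Add(-14, Mul(-2, o)))
W = 0 (W = Add(0, Mul(8, 0)) = Add(0, 0) = 0)
Mul(Pow(Function('q')(Mul(-7, 3), -5), -1), W) = Mul(Pow(Add(-14, Mul(-2, Mul(-7, 3))), -1), 0) = Mul(Pow(Add(-14, Mul(-2, -21)), -1), 0) = Mul(Pow(Add(-14, 42), -1), 0) = Mul(Pow(28, -1), 0) = Mul(Rational(1, 28), 0) = 0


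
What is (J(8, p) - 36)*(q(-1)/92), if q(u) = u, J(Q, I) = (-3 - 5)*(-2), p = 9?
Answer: 5/23 ≈ 0.21739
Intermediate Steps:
J(Q, I) = 16 (J(Q, I) = -8*(-2) = 16)
(J(8, p) - 36)*(q(-1)/92) = (16 - 36)*(-1/92) = -(-20)/92 = -20*(-1/92) = 5/23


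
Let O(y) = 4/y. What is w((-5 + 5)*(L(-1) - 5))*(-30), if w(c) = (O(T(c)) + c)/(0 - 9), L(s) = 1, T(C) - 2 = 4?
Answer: 20/9 ≈ 2.2222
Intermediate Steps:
T(C) = 6 (T(C) = 2 + 4 = 6)
w(c) = -2/27 - c/9 (w(c) = (4/6 + c)/(0 - 9) = (4*(1/6) + c)/(-9) = (2/3 + c)*(-1/9) = -2/27 - c/9)
w((-5 + 5)*(L(-1) - 5))*(-30) = (-2/27 - (-5 + 5)*(1 - 5)/9)*(-30) = (-2/27 - 0*(-4))*(-30) = (-2/27 - 1/9*0)*(-30) = (-2/27 + 0)*(-30) = -2/27*(-30) = 20/9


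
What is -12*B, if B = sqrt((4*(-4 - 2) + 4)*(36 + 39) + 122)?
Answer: -12*I*sqrt(1378) ≈ -445.46*I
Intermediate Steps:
B = I*sqrt(1378) (B = sqrt((4*(-6) + 4)*75 + 122) = sqrt((-24 + 4)*75 + 122) = sqrt(-20*75 + 122) = sqrt(-1500 + 122) = sqrt(-1378) = I*sqrt(1378) ≈ 37.121*I)
-12*B = -12*I*sqrt(1378)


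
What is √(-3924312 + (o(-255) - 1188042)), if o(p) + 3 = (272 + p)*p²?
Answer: 2*I*√1001733 ≈ 2001.7*I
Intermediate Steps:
o(p) = -3 + p²*(272 + p) (o(p) = -3 + (272 + p)*p² = -3 + p²*(272 + p))
√(-3924312 + (o(-255) - 1188042)) = √(-3924312 + ((-3 + (-255)³ + 272*(-255)²) - 1188042)) = √(-3924312 + ((-3 - 16581375 + 272*65025) - 1188042)) = √(-3924312 + ((-3 - 16581375 + 17686800) - 1188042)) = √(-3924312 + (1105422 - 1188042)) = √(-3924312 - 82620) = √(-4006932) = 2*I*√1001733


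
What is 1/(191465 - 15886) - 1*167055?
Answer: -29331349844/175579 ≈ -1.6706e+5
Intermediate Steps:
1/(191465 - 15886) - 1*167055 = 1/175579 - 167055 = -29331349844/175579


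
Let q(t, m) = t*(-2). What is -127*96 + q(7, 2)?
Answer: -12206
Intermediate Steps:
q(t, m) = -2*t
-127*96 + q(7, 2) = -127*96 - 2*7 = -12192 - 14 = -12206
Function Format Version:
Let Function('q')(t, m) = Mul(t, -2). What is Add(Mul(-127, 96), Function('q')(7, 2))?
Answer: -12206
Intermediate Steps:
Function('q')(t, m) = Mul(-2, t)
Add(Mul(-127, 96), Function('q')(7, 2)) = Add(Mul(-127, 96), Mul(-2, 7)) = Add(-12192, -14) = -12206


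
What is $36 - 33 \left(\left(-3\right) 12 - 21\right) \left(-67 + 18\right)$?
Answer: $-92133$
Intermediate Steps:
$36 - 33 \left(\left(-3\right) 12 - 21\right) \left(-67 + 18\right) = 36 - 33 \left(-36 - 21\right) \left(-49\right) = 36 - 33 \left(\left(-57\right) \left(-49\right)\right) = 36 - 92169 = -92133$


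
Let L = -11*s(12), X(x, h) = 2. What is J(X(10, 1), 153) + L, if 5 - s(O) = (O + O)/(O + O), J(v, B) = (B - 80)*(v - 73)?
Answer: -5227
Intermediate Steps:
J(v, B) = (-80 + B)*(-73 + v)
s(O) = 4 (s(O) = 5 - (O + O)/(O + O) = 5 - 2*O/(2*O) = 5 - 2*O*1/(2*O) = 5 - 1*1 = 5 - 1 = 4)
L = -44 (L = -11*4 = -44)
J(X(10, 1), 153) + L = (5840 - 80*2 - 73*153 + 153*2) - 44 = (5840 - 160 - 11169 + 306) - 44 = -5183 - 44 = -5227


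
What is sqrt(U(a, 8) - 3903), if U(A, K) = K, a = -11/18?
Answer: I*sqrt(3895) ≈ 62.41*I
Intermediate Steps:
a = -11/18 (a = -11*1/18 = -11/18 ≈ -0.61111)
sqrt(U(a, 8) - 3903) = sqrt(8 - 3903) = sqrt(-3895) = I*sqrt(3895)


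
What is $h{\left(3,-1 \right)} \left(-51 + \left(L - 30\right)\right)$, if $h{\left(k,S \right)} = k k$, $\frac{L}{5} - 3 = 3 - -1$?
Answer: $-414$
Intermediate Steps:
$L = 35$ ($L = 15 + 5 \left(3 - -1\right) = 15 + 5 \left(3 + 1\right) = 15 + 5 \cdot 4 = 15 + 20 = 35$)
$h{\left(k,S \right)} = k^{2}$
$h{\left(3,-1 \right)} \left(-51 + \left(L - 30\right)\right) = 3^{2} \left(-51 + \left(35 - 30\right)\right) = 9 \left(-51 + \left(35 - 30\right)\right) = 9 \left(-51 + 5\right) = 9 \left(-46\right) = -414$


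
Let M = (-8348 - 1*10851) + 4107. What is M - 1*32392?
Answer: -47484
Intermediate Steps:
M = -15092 (M = (-8348 - 10851) + 4107 = -19199 + 4107 = -15092)
M - 1*32392 = -15092 - 1*32392 = -15092 - 32392 = -47484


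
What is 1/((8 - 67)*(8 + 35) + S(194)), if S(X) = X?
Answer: -1/2343 ≈ -0.00042680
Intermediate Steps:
1/((8 - 67)*(8 + 35) + S(194)) = 1/((8 - 67)*(8 + 35) + 194) = 1/(-59*43 + 194) = 1/(-2537 + 194) = 1/(-2343) = -1/2343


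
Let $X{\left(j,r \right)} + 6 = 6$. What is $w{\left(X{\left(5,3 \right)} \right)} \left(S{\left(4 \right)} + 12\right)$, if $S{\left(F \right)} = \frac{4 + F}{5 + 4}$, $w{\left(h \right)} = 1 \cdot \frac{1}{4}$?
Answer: $\frac{29}{9} \approx 3.2222$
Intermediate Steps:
$X{\left(j,r \right)} = 0$ ($X{\left(j,r \right)} = -6 + 6 = 0$)
$w{\left(h \right)} = \frac{1}{4}$ ($w{\left(h \right)} = 1 \cdot \frac{1}{4} = \frac{1}{4}$)
$S{\left(F \right)} = \frac{4}{9} + \frac{F}{9}$ ($S{\left(F \right)} = \frac{4 + F}{9} = \left(4 + F\right) \frac{1}{9} = \frac{4}{9} + \frac{F}{9}$)
$w{\left(X{\left(5,3 \right)} \right)} \left(S{\left(4 \right)} + 12\right) = \frac{\left(\frac{4}{9} + \frac{1}{9} \cdot 4\right) + 12}{4} = \frac{\left(\frac{4}{9} + \frac{4}{9}\right) + 12}{4} = \frac{\frac{8}{9} + 12}{4} = \frac{1}{4} \cdot \frac{116}{9} = \frac{29}{9}$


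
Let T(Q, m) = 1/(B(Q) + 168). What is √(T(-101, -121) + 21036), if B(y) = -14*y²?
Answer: √428038031220730/142646 ≈ 145.04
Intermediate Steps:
T(Q, m) = 1/(168 - 14*Q²) (T(Q, m) = 1/(-14*Q² + 168) = 1/(168 - 14*Q²))
√(T(-101, -121) + 21036) = √(-1/(-168 + 14*(-101)²) + 21036) = √(-1/(-168 + 14*10201) + 21036) = √(-1/(-168 + 142814) + 21036) = √(-1/142646 + 21036) = √(3000701255/142646) = √428038031220730/142646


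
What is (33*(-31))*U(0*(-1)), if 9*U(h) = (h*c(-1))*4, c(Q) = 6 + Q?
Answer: 0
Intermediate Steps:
U(h) = 20*h/9 (U(h) = ((h*(6 - 1))*4)/9 = ((h*5)*4)/9 = ((5*h)*4)/9 = (20*h)/9 = 20*h/9)
(33*(-31))*U(0*(-1)) = (33*(-31))*(20*(0*(-1))/9) = -6820*0/3 = -1023*0 = 0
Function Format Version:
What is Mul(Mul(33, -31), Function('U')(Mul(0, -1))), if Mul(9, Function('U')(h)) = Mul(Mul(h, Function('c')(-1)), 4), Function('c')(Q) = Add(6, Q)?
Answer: 0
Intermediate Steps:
Function('U')(h) = Mul(Rational(20, 9), h) (Function('U')(h) = Mul(Rational(1, 9), Mul(Mul(h, Add(6, -1)), 4)) = Mul(Rational(1, 9), Mul(Mul(h, 5), 4)) = Mul(Rational(1, 9), Mul(Mul(5, h), 4)) = Mul(Rational(1, 9), Mul(20, h)) = Mul(Rational(20, 9), h))
Mul(Mul(33, -31), Function('U')(Mul(0, -1))) = Mul(Mul(33, -31), Mul(Rational(20, 9), Mul(0, -1))) = Mul(-1023, Mul(Rational(20, 9), 0)) = Mul(-1023, 0) = 0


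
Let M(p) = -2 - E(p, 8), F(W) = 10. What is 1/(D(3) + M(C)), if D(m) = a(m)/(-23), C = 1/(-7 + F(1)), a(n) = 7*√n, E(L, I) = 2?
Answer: -2116/8317 + 161*√3/8317 ≈ -0.22089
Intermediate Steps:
C = ⅓ (C = 1/(-7 + 10) = 1/3 = ⅓ ≈ 0.33333)
M(p) = -4 (M(p) = -2 - 1*2 = -2 - 2 = -4)
D(m) = -7*√m/23 (D(m) = (7*√m)/(-23) = (7*√m)*(-1/23) = -7*√m/23)
1/(D(3) + M(C)) = 1/(-7*√3/23 - 4) = 1/(-4 - 7*√3/23)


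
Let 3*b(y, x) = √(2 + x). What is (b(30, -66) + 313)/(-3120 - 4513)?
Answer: -313/7633 - 8*I/22899 ≈ -0.041006 - 0.00034936*I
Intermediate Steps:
b(y, x) = √(2 + x)/3
(b(30, -66) + 313)/(-3120 - 4513) = (√(2 - 66)/3 + 313)/(-3120 - 4513) = (√(-64)/3 + 313)/(-7633) = ((8*I)/3 + 313)*(-1/7633) = (8*I/3 + 313)*(-1/7633) = (313 + 8*I/3)*(-1/7633) = -313/7633 - 8*I/22899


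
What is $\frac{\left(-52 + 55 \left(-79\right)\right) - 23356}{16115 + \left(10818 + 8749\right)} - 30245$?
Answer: $- \frac{359743281}{11894} \approx -30246.0$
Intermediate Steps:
$\frac{\left(-52 + 55 \left(-79\right)\right) - 23356}{16115 + \left(10818 + 8749\right)} - 30245 = \frac{\left(-52 - 4345\right) - 23356}{16115 + 19567} - 30245 = \frac{-4397 - 23356}{35682} - 30245 = \left(-27753\right) \frac{1}{35682} - 30245 = - \frac{9251}{11894} - 30245 = - \frac{359743281}{11894}$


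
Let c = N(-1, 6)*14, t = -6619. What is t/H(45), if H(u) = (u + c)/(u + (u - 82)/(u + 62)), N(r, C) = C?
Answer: -31625582/13803 ≈ -2291.2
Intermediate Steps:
c = 84 (c = 6*14 = 84)
H(u) = (84 + u)/(u + (-82 + u)/(62 + u)) (H(u) = (u + 84)/(u + (u - 82)/(u + 62)) = (84 + u)/(u + (-82 + u)/(62 + u)))
t/H(45) = -6619*(-82 + 45² + 63*45)/(5208 + 45² + 146*45) = -6619*(-82 + 2025 + 2835)/(5208 + 2025 + 6570) = -6619/(13803/4778) = -6619/((1/4778)*13803) = -6619/13803/4778 = -6619*4778/13803 = -31625582/13803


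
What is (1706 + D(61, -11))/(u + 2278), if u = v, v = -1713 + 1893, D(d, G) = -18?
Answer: 844/1229 ≈ 0.68674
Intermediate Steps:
v = 180
u = 180
(1706 + D(61, -11))/(u + 2278) = (1706 - 18)/(180 + 2278) = 1688/2458 = 1688*(1/2458) = 844/1229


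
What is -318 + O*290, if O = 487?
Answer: 140912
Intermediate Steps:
-318 + O*290 = -318 + 487*290 = -318 + 141230 = 140912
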